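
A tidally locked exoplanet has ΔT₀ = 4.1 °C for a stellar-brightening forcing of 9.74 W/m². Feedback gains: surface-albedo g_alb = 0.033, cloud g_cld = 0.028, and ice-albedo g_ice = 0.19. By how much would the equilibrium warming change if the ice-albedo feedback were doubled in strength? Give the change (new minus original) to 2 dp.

Original: g = 0.251, ΔT = 4.1/(1−0.251) = 5.4740 °C.
With doubled ice-albedo: g' = 0.441, ΔT' = 4.1/(1−0.441) = 7.3345 °C.
Change = 7.3345 − 5.4740 = 1.86 °C.

1.86 °C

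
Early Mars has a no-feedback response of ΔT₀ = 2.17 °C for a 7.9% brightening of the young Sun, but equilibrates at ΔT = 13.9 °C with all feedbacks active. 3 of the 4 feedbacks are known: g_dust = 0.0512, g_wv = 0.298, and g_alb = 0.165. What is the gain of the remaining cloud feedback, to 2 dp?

0.33

Amplification A = ΔT/ΔT₀ = 13.9/2.17 = 6.406.
Total gain g = 1 − 1/A = 1 − 1/6.406 = 0.8439.
Known gains sum to 0.0512 + 0.298 + 0.165 = 0.5142.
g_cld = 0.8439 − 0.5142 = 0.33.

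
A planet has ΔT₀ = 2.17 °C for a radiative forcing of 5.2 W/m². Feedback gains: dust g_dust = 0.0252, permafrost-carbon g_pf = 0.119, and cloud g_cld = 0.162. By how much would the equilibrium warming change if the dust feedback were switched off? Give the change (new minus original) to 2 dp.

-0.11 °C

Original: g = 0.3062, ΔT = 2.17/(1−0.3062) = 3.1277 °C.
Without dust: g' = 0.281, ΔT' = 2.17/(1−0.281) = 3.0181 °C.
Change = 3.0181 − 3.1277 = -0.11 °C.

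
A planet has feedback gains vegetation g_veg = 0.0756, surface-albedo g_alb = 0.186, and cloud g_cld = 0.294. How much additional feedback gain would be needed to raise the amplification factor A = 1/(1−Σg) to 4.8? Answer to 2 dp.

Current total gain = 0.5556.
Target gain for A = 4.8: g* = 1 − 1/4.8 = 0.7917.
Additional gain needed = 0.7917 − 0.5556 = 0.24.

0.24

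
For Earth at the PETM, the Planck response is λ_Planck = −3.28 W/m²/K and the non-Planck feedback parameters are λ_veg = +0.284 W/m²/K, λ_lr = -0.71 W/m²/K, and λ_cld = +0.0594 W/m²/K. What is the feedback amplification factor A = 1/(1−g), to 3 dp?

0.899

Convert to gains: g_veg = 0.284/3.28 = 0.08659; g_lr = -0.71/3.28 = -0.2165; g_cld = 0.0594/3.28 = 0.01811.
Total gain g = -0.1118.
A = 1/(1 + 0.1118) = 0.899.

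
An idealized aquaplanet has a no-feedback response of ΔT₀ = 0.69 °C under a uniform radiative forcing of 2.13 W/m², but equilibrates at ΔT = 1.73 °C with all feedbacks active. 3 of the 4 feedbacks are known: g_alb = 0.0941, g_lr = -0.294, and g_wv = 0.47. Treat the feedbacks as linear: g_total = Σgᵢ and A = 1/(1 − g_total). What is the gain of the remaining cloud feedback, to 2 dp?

Amplification A = ΔT/ΔT₀ = 1.73/0.69 = 2.507.
Total gain g = 1 − 1/A = 1 − 1/2.507 = 0.6011.
Known gains sum to 0.0941 − 0.294 + 0.47 = 0.2701.
g_cld = 0.6011 − 0.2701 = 0.33.

0.33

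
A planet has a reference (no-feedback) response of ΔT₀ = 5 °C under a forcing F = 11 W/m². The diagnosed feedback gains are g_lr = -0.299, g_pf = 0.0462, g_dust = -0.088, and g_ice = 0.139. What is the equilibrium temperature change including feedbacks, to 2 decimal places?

4.16 °C

Total gain g = -0.299 + 0.0462 − 0.088 + 0.139 = -0.2018.
Amplification A = 1/(1 + 0.2018) = 0.8321.
ΔT = 5 × 0.8321 = 4.16 °C.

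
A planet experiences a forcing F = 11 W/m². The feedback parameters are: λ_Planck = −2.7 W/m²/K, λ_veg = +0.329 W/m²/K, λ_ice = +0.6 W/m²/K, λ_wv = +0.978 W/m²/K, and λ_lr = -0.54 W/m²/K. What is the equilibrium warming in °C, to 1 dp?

Net feedback parameter λ = (−2.7) + (+0.329) + (+0.6) + (+0.978) + (-0.54) = -1.333 W/m²/K.
ΔT = −F/λ = −11/(-1.333) = 8.3 °C.

8.3 °C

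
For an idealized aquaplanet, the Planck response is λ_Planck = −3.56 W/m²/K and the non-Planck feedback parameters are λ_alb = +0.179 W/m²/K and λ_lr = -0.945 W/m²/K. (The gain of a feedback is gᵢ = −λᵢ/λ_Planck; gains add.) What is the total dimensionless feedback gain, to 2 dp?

Convert to gains: g_alb = 0.179/3.56 = 0.05028; g_lr = -0.945/3.56 = -0.2654.
Total gain g = -0.21512.

-0.22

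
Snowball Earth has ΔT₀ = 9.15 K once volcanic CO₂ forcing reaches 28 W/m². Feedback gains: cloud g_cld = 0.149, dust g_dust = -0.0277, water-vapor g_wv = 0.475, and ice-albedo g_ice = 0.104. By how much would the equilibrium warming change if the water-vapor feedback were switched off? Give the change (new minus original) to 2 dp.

Original: g = 0.7003, ΔT = 9.15/(1−0.7003) = 30.5305 K.
Without water-vapor: g' = 0.2253, ΔT' = 9.15/(1−0.2253) = 11.8110 K.
Change = 11.8110 − 30.5305 = -18.72 K.

-18.72 K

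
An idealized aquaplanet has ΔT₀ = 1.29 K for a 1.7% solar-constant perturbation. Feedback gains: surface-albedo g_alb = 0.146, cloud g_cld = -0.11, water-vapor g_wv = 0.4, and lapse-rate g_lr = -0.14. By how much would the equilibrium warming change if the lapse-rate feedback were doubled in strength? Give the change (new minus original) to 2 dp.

-0.30 K

Original: g = 0.296, ΔT = 1.29/(1−0.296) = 1.8324 K.
With doubled lapse-rate: g' = 0.156, ΔT' = 1.29/(1−0.156) = 1.5284 K.
Change = 1.5284 − 1.8324 = -0.30 K.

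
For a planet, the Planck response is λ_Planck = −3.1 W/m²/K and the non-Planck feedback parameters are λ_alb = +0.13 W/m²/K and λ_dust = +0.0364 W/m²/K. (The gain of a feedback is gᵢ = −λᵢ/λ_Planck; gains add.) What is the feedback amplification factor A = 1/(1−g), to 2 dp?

1.06

Convert to gains: g_alb = 0.13/3.1 = 0.04194; g_dust = 0.0364/3.1 = 0.01174.
Total gain g = 0.05368.
A = 1/(1 − 0.05368) = 1.06.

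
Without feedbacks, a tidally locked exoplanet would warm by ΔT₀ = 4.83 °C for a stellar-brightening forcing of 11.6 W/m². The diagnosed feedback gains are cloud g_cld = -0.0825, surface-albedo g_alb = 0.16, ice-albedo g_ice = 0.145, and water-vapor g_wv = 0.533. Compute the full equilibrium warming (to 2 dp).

Total gain g = -0.0825 + 0.16 + 0.145 + 0.533 = 0.7555.
Amplification A = 1/(1 − 0.7555) = 4.09.
ΔT = 4.83 × 4.09 = 19.75 °C.

19.75 °C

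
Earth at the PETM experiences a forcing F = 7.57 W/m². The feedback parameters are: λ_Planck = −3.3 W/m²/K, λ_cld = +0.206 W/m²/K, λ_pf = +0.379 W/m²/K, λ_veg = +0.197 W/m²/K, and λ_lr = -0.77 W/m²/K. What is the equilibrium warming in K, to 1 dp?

2.3 K

Net feedback parameter λ = (−3.3) + (+0.206) + (+0.379) + (+0.197) + (-0.77) = -3.288 W/m²/K.
ΔT = −F/λ = −7.57/(-3.288) = 2.3 K.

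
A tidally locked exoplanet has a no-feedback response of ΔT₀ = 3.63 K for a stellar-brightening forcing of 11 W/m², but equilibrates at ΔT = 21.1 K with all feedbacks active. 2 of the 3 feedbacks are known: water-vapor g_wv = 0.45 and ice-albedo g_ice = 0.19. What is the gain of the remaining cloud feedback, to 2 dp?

0.19

Amplification A = ΔT/ΔT₀ = 21.1/3.63 = 5.813.
Total gain g = 1 − 1/A = 1 − 1/5.813 = 0.828.
Known gains sum to 0.45 + 0.19 = 0.64.
g_cld = 0.828 − 0.64 = 0.19.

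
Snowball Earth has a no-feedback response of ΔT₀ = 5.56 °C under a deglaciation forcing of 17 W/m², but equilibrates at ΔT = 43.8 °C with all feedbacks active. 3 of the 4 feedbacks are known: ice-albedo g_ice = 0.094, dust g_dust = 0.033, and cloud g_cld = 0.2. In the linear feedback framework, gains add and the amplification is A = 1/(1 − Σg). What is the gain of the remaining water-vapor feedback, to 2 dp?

0.55

Amplification A = ΔT/ΔT₀ = 43.8/5.56 = 7.878.
Total gain g = 1 − 1/A = 1 − 1/7.878 = 0.8731.
Known gains sum to 0.094 + 0.033 + 0.2 = 0.327.
g_wv = 0.8731 − 0.327 = 0.55.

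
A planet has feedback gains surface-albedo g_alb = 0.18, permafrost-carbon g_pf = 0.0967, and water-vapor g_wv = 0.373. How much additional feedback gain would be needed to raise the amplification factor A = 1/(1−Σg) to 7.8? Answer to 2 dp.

0.22

Current total gain = 0.6497.
Target gain for A = 7.8: g* = 1 − 1/7.8 = 0.8718.
Additional gain needed = 0.8718 − 0.6497 = 0.22.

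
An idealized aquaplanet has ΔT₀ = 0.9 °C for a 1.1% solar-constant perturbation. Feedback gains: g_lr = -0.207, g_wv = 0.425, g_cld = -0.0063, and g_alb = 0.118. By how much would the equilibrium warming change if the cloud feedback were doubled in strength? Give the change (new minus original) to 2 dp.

-0.01 °C

Original: g = 0.3297, ΔT = 0.9/(1−0.3297) = 1.3427 °C.
With doubled cloud: g' = 0.3234, ΔT' = 0.9/(1−0.3234) = 1.3302 °C.
Change = 1.3302 − 1.3427 = -0.01 °C.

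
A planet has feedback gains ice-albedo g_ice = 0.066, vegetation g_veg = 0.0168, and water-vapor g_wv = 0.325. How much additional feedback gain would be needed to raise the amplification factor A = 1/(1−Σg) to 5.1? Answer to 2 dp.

0.40

Current total gain = 0.4078.
Target gain for A = 5.1: g* = 1 − 1/5.1 = 0.8039.
Additional gain needed = 0.8039 − 0.4078 = 0.40.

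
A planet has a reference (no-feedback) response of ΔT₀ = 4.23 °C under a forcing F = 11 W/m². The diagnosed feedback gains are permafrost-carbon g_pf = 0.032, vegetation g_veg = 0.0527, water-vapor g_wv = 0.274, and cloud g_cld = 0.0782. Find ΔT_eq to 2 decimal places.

Total gain g = 0.032 + 0.0527 + 0.274 + 0.0782 = 0.4369.
Amplification A = 1/(1 − 0.4369) = 1.776.
ΔT = 4.23 × 1.776 = 7.51 °C.

7.51 °C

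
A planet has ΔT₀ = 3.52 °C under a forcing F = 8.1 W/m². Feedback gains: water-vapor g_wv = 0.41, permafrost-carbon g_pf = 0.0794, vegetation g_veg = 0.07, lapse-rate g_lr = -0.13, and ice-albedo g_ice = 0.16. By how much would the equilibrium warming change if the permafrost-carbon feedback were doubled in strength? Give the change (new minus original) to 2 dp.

Original: g = 0.5894, ΔT = 3.52/(1−0.5894) = 8.5728 °C.
With doubled permafrost-carbon: g' = 0.6688, ΔT' = 3.52/(1−0.6688) = 10.6280 °C.
Change = 10.6280 − 8.5728 = 2.06 °C.

2.06 °C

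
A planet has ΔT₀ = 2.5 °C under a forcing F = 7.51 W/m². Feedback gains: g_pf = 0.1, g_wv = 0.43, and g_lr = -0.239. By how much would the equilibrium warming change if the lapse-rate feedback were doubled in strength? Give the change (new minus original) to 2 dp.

Original: g = 0.291, ΔT = 2.5/(1−0.291) = 3.5261 °C.
With doubled lapse-rate: g' = 0.052, ΔT' = 2.5/(1−0.052) = 2.6371 °C.
Change = 2.6371 − 3.5261 = -0.89 °C.

-0.89 °C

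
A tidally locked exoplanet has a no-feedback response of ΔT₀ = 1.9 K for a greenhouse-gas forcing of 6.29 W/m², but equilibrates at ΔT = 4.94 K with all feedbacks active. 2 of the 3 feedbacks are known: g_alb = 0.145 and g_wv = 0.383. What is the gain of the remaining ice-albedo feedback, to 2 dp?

Amplification A = ΔT/ΔT₀ = 4.94/1.9 = 2.6.
Total gain g = 1 − 1/A = 1 − 1/2.6 = 0.6154.
Known gains sum to 0.145 + 0.383 = 0.528.
g_ice = 0.6154 − 0.528 = 0.09.

0.09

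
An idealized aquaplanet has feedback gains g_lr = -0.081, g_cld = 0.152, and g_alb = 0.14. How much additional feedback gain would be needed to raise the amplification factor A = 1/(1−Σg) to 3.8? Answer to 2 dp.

0.53

Current total gain = 0.211.
Target gain for A = 3.8: g* = 1 − 1/3.8 = 0.7368.
Additional gain needed = 0.7368 − 0.211 = 0.53.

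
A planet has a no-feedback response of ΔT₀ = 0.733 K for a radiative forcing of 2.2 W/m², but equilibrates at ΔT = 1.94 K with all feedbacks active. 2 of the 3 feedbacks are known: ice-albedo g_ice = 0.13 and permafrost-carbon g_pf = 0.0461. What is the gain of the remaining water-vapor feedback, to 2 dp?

Amplification A = ΔT/ΔT₀ = 1.94/0.733 = 2.647.
Total gain g = 1 − 1/A = 1 − 1/2.647 = 0.6222.
Known gains sum to 0.13 + 0.0461 = 0.1761.
g_wv = 0.6222 − 0.1761 = 0.45.

0.45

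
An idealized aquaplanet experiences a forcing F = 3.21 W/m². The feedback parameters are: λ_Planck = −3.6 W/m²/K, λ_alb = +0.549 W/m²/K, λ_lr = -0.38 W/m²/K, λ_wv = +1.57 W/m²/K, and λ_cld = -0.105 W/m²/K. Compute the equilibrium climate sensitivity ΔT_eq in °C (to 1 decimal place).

Net feedback parameter λ = (−3.6) + (+0.549) + (-0.38) + (+1.57) + (-0.105) = -1.966 W/m²/K.
ΔT = −F/λ = −3.21/(-1.966) = 1.6 °C.

1.6 °C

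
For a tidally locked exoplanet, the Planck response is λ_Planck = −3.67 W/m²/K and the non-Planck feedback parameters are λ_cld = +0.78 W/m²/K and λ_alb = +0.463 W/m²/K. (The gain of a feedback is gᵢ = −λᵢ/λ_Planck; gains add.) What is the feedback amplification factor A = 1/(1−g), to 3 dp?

1.512

Convert to gains: g_cld = 0.78/3.67 = 0.2125; g_alb = 0.463/3.67 = 0.1262.
Total gain g = 0.3387.
A = 1/(1 − 0.3387) = 1.512.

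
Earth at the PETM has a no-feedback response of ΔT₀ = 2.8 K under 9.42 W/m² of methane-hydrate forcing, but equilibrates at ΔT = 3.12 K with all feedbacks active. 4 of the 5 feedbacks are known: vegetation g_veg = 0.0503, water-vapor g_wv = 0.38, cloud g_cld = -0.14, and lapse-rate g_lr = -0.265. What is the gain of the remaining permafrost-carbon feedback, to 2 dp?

Amplification A = ΔT/ΔT₀ = 3.12/2.8 = 1.114.
Total gain g = 1 − 1/A = 1 − 1/1.114 = 0.1023.
Known gains sum to 0.0503 + 0.38 − 0.14 − 0.265 = 0.0253.
g_pf = 0.1023 − 0.0253 = 0.08.

0.08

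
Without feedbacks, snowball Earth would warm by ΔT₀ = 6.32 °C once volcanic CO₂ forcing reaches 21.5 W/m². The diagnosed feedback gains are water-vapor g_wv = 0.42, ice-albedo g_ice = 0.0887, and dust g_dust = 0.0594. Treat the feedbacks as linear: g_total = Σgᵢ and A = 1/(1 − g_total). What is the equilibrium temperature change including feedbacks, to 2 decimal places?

14.63 °C

Total gain g = 0.42 + 0.0887 + 0.0594 = 0.5681.
Amplification A = 1/(1 − 0.5681) = 2.315.
ΔT = 6.32 × 2.315 = 14.63 °C.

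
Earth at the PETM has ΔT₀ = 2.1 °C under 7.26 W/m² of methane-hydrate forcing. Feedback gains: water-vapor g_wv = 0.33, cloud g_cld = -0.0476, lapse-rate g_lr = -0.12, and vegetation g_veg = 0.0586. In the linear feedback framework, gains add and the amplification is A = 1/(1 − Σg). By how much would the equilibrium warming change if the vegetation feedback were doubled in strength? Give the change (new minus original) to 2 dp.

Original: g = 0.221, ΔT = 2.1/(1−0.221) = 2.6958 °C.
With doubled vegetation: g' = 0.2796, ΔT' = 2.1/(1−0.2796) = 2.9150 °C.
Change = 2.9150 − 2.6958 = 0.22 °C.

0.22 °C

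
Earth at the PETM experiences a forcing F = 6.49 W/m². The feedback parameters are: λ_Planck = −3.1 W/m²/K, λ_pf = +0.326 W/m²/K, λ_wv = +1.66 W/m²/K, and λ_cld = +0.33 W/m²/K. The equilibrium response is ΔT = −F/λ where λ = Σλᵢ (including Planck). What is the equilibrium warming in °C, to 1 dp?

8.3 °C

Net feedback parameter λ = (−3.1) + (+0.326) + (+1.66) + (+0.33) = -0.784 W/m²/K.
ΔT = −F/λ = −6.49/(-0.784) = 8.3 °C.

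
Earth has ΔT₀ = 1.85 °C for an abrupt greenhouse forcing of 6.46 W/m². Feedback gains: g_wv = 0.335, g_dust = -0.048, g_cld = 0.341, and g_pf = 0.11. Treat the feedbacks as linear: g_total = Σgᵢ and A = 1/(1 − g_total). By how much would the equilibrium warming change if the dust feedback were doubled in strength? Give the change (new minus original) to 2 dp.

Original: g = 0.738, ΔT = 1.85/(1−0.738) = 7.0611 °C.
With doubled dust: g' = 0.69, ΔT' = 1.85/(1−0.69) = 5.9677 °C.
Change = 5.9677 − 7.0611 = -1.09 °C.

-1.09 °C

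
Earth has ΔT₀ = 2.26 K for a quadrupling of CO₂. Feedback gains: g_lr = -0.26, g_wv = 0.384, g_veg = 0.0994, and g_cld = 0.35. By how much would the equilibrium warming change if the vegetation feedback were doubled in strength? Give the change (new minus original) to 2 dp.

1.61 K

Original: g = 0.5734, ΔT = 2.26/(1−0.5734) = 5.2977 K.
With doubled vegetation: g' = 0.6728, ΔT' = 2.26/(1−0.6728) = 6.9071 K.
Change = 6.9071 − 5.2977 = 1.61 K.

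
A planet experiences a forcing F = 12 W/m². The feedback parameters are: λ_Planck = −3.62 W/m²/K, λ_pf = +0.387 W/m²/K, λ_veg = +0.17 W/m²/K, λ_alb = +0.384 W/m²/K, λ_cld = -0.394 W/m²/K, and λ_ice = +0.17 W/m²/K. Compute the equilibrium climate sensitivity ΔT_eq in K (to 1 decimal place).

4.1 K

Net feedback parameter λ = (−3.62) + (+0.387) + (+0.17) + (+0.384) + (-0.394) + (+0.17) = -2.903 W/m²/K.
ΔT = −F/λ = −12/(-2.903) = 4.1 K.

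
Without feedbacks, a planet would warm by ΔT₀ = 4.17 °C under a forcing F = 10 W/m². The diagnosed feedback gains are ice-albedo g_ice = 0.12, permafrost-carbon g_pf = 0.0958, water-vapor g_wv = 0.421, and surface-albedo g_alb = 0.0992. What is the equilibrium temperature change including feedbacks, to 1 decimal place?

Total gain g = 0.12 + 0.0958 + 0.421 + 0.0992 = 0.736.
Amplification A = 1/(1 − 0.736) = 3.788.
ΔT = 4.17 × 3.788 = 15.8 °C.

15.8 °C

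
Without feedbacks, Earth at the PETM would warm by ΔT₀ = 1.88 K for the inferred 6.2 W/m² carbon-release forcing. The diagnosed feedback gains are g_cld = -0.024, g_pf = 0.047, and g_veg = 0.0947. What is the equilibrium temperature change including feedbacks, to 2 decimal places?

Total gain g = -0.024 + 0.047 + 0.0947 = 0.1177.
Amplification A = 1/(1 − 0.1177) = 1.133.
ΔT = 1.88 × 1.133 = 2.13 K.

2.13 K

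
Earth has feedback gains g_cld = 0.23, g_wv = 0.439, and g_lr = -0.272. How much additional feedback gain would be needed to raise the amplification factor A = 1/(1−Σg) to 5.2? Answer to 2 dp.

0.41

Current total gain = 0.397.
Target gain for A = 5.2: g* = 1 − 1/5.2 = 0.8077.
Additional gain needed = 0.8077 − 0.397 = 0.41.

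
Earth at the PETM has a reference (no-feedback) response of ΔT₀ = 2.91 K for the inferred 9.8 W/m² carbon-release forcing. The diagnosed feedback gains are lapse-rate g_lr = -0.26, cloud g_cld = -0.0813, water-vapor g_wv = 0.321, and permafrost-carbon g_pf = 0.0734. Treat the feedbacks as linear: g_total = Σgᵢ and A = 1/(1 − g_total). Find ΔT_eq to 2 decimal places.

3.07 K

Total gain g = -0.26 − 0.0813 + 0.321 + 0.0734 = 0.0531.
Amplification A = 1/(1 − 0.0531) = 1.056.
ΔT = 2.91 × 1.056 = 3.07 K.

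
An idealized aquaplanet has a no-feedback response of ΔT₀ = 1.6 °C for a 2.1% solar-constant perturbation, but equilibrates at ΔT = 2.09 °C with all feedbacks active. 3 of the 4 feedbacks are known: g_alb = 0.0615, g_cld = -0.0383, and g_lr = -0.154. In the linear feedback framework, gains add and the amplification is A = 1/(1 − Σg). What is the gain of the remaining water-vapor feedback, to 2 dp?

Amplification A = ΔT/ΔT₀ = 2.09/1.6 = 1.306.
Total gain g = 1 − 1/A = 1 − 1/1.306 = 0.2343.
Known gains sum to 0.0615 − 0.0383 − 0.154 = -0.1308.
g_wv = 0.2343 + 0.1308 = 0.37.

0.37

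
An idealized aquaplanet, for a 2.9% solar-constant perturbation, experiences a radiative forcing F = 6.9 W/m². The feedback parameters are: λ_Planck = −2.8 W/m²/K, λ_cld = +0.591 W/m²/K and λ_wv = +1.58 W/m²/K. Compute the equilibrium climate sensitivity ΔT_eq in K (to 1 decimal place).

11.0 K

Net feedback parameter λ = (−2.8) + (+0.591) + (+1.58) = -0.629 W/m²/K.
ΔT = −F/λ = −6.9/(-0.629) = 11.0 K.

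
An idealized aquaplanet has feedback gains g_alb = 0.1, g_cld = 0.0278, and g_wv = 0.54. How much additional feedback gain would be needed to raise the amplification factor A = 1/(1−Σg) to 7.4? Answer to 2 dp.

Current total gain = 0.6678.
Target gain for A = 7.4: g* = 1 − 1/7.4 = 0.8649.
Additional gain needed = 0.8649 − 0.6678 = 0.20.

0.20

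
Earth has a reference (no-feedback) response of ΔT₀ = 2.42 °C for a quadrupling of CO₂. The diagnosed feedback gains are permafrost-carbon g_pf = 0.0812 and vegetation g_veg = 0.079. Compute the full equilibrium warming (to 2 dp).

2.88 °C

Total gain g = 0.0812 + 0.079 = 0.1602.
Amplification A = 1/(1 − 0.1602) = 1.191.
ΔT = 2.42 × 1.191 = 2.88 °C.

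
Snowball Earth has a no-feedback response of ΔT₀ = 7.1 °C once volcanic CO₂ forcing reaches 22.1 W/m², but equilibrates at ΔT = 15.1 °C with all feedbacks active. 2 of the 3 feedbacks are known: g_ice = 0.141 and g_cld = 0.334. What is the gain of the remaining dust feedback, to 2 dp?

0.05

Amplification A = ΔT/ΔT₀ = 15.1/7.1 = 2.127.
Total gain g = 1 − 1/A = 1 − 1/2.127 = 0.5299.
Known gains sum to 0.141 + 0.334 = 0.475.
g_dust = 0.5299 − 0.475 = 0.05.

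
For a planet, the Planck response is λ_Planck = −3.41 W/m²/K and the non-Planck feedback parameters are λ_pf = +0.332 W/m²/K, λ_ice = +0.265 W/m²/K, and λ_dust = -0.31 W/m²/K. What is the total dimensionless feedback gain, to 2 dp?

Convert to gains: g_pf = 0.332/3.41 = 0.09736; g_ice = 0.265/3.41 = 0.07771; g_dust = -0.31/3.41 = -0.09091.
Total gain g = 0.08416.

0.08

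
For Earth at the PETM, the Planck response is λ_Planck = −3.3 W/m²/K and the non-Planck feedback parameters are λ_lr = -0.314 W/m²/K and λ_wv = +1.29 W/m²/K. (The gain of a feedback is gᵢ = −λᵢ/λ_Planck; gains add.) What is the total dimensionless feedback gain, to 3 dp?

Convert to gains: g_lr = -0.314/3.3 = -0.09515; g_wv = 1.29/3.3 = 0.3909.
Total gain g = 0.29575.

0.296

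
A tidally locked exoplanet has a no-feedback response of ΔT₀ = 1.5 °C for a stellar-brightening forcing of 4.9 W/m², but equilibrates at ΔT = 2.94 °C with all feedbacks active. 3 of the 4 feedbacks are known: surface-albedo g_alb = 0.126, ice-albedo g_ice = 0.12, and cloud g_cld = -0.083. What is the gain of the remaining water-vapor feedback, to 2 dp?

0.33

Amplification A = ΔT/ΔT₀ = 2.94/1.5 = 1.96.
Total gain g = 1 − 1/A = 1 − 1/1.96 = 0.4898.
Known gains sum to 0.126 + 0.12 − 0.083 = 0.163.
g_wv = 0.4898 − 0.163 = 0.33.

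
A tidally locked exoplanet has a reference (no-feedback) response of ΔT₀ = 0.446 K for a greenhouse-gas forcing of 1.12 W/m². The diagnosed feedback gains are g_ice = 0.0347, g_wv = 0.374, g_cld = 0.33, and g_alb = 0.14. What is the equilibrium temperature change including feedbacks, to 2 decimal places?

3.68 K

Total gain g = 0.0347 + 0.374 + 0.33 + 0.14 = 0.8787.
Amplification A = 1/(1 − 0.8787) = 8.244.
ΔT = 0.446 × 8.244 = 3.68 K.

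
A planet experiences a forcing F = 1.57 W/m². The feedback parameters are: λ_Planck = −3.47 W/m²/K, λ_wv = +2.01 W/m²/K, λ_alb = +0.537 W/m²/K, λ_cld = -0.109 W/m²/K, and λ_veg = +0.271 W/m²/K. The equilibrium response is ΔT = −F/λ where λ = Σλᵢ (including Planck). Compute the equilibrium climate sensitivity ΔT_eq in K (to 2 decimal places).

Net feedback parameter λ = (−3.47) + (+2.01) + (+0.537) + (-0.109) + (+0.271) = -0.761 W/m²/K.
ΔT = −F/λ = −1.57/(-0.761) = 2.06 K.

2.06 K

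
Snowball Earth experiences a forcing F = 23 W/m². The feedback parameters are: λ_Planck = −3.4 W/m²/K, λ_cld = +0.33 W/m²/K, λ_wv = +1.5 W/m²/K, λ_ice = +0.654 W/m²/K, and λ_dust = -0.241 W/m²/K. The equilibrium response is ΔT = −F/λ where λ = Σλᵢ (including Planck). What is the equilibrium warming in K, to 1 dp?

19.9 K

Net feedback parameter λ = (−3.4) + (+0.33) + (+1.5) + (+0.654) + (-0.241) = -1.157 W/m²/K.
ΔT = −F/λ = −23/(-1.157) = 19.9 K.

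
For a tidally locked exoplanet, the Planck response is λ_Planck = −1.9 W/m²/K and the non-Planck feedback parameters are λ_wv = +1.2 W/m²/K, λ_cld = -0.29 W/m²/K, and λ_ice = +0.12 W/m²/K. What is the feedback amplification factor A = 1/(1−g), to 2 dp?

2.18

Convert to gains: g_wv = 1.2/1.9 = 0.6316; g_cld = -0.29/1.9 = -0.1526; g_ice = 0.12/1.9 = 0.06316.
Total gain g = 0.54216.
A = 1/(1 − 0.54216) = 2.18.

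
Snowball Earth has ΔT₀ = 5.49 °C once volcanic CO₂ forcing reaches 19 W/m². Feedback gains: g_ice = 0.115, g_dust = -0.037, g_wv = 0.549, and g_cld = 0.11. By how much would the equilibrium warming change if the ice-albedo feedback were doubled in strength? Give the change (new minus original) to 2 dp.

Original: g = 0.737, ΔT = 5.49/(1−0.737) = 20.8745 °C.
With doubled ice-albedo: g' = 0.852, ΔT' = 5.49/(1−0.852) = 37.0946 °C.
Change = 37.0946 − 20.8745 = 16.22 °C.

16.22 °C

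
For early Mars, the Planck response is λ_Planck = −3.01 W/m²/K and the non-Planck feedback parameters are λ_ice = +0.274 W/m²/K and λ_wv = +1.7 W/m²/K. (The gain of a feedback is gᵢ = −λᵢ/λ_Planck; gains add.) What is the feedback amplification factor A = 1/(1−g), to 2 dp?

2.91

Convert to gains: g_ice = 0.274/3.01 = 0.09103; g_wv = 1.7/3.01 = 0.5648.
Total gain g = 0.65583.
A = 1/(1 − 0.65583) = 2.91.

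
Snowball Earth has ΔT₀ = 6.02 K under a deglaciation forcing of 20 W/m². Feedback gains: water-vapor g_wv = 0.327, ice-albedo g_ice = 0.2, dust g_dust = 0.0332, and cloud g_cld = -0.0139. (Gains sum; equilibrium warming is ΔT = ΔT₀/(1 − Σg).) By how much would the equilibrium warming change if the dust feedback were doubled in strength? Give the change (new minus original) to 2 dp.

Original: g = 0.5463, ΔT = 6.02/(1−0.5463) = 13.2687 K.
With doubled dust: g' = 0.5795, ΔT' = 6.02/(1−0.5795) = 14.3163 K.
Change = 14.3163 − 13.2687 = 1.05 K.

1.05 K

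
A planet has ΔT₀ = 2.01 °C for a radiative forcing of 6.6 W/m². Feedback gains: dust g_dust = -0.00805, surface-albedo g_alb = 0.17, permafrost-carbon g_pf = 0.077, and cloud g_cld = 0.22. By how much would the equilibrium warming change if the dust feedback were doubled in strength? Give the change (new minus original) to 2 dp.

-0.05 °C

Original: g = 0.45895, ΔT = 2.01/(1−0.45895) = 3.7150 °C.
With doubled dust: g' = 0.4509, ΔT' = 2.01/(1−0.4509) = 3.6605 °C.
Change = 3.6605 − 3.7150 = -0.05 °C.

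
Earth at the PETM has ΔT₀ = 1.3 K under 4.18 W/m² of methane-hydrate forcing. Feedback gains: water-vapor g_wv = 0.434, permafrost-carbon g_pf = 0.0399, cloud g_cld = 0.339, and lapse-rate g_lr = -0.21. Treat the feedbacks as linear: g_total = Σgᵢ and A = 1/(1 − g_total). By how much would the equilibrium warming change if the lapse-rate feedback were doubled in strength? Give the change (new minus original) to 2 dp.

Original: g = 0.6029, ΔT = 1.3/(1−0.6029) = 3.2737 K.
With doubled lapse-rate: g' = 0.3929, ΔT' = 1.3/(1−0.3929) = 2.1413 K.
Change = 2.1413 − 3.2737 = -1.13 K.

-1.13 K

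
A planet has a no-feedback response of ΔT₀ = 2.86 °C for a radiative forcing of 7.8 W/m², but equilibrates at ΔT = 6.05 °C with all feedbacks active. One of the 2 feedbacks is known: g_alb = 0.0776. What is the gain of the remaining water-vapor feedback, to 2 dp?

0.45

Amplification A = ΔT/ΔT₀ = 6.05/2.86 = 2.115.
Total gain g = 1 − 1/A = 1 − 1/2.115 = 0.5272.
The known gain is 0.0776.
g_wv = 0.5272 − 0.0776 = 0.45.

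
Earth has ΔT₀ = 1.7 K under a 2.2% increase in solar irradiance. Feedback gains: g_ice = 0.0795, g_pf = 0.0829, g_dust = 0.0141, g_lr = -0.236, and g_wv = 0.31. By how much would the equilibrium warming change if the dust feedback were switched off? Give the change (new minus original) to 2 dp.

Original: g = 0.2505, ΔT = 1.7/(1−0.2505) = 2.2682 K.
Without dust: g' = 0.2364, ΔT' = 1.7/(1−0.2364) = 2.2263 K.
Change = 2.2263 − 2.2682 = -0.04 K.

-0.04 K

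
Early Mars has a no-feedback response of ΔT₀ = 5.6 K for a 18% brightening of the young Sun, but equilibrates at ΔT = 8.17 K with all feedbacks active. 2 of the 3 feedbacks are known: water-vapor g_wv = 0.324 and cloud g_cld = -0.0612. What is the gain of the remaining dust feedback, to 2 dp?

0.05

Amplification A = ΔT/ΔT₀ = 8.17/5.6 = 1.459.
Total gain g = 1 − 1/A = 1 − 1/1.459 = 0.3146.
Known gains sum to 0.324 − 0.0612 = 0.2628.
g_dust = 0.3146 − 0.2628 = 0.05.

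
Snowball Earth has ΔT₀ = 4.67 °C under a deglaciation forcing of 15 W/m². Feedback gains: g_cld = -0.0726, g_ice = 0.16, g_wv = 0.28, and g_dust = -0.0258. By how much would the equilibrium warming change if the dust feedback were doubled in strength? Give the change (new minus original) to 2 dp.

-0.27 °C

Original: g = 0.3416, ΔT = 4.67/(1−0.3416) = 7.0930 °C.
With doubled dust: g' = 0.3158, ΔT' = 4.67/(1−0.3158) = 6.8255 °C.
Change = 6.8255 − 7.0930 = -0.27 °C.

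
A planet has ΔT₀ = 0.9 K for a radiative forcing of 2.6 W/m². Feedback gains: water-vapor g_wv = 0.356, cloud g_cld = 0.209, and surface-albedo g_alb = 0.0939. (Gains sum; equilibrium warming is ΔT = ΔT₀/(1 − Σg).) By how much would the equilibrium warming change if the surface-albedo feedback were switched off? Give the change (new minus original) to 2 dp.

Original: g = 0.6589, ΔT = 0.9/(1−0.6589) = 2.6385 K.
Without surface-albedo: g' = 0.565, ΔT' = 0.9/(1−0.565) = 2.0690 K.
Change = 2.0690 − 2.6385 = -0.57 K.

-0.57 K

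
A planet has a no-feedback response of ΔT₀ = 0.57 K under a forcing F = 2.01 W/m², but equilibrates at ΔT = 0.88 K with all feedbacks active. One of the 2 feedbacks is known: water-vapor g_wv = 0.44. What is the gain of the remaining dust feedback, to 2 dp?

-0.09

Amplification A = ΔT/ΔT₀ = 0.88/0.57 = 1.544.
Total gain g = 1 − 1/A = 1 − 1/1.544 = 0.3523.
The known gain is 0.44.
g_dust = 0.3523 − 0.44 = -0.09.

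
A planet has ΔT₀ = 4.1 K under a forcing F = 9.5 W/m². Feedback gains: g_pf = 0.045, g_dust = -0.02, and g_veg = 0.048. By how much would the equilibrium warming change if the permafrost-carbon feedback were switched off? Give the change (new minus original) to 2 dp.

-0.20 K

Original: g = 0.073, ΔT = 4.1/(1−0.073) = 4.4229 K.
Without permafrost-carbon: g' = 0.028, ΔT' = 4.1/(1−0.028) = 4.2181 K.
Change = 4.2181 − 4.4229 = -0.20 K.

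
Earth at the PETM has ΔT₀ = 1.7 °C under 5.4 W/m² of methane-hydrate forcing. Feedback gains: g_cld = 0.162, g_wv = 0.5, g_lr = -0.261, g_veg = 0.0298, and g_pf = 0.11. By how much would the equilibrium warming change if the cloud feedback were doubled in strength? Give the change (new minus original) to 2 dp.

Original: g = 0.5408, ΔT = 1.7/(1−0.5408) = 3.7021 °C.
With doubled cloud: g' = 0.7028, ΔT' = 1.7/(1−0.7028) = 5.7201 °C.
Change = 5.7201 − 3.7021 = 2.02 °C.

2.02 °C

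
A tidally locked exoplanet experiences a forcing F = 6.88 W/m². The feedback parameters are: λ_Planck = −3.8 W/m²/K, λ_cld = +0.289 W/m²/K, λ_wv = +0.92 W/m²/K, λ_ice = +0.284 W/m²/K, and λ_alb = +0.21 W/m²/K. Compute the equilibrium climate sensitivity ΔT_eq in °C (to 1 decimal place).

Net feedback parameter λ = (−3.8) + (+0.289) + (+0.92) + (+0.284) + (+0.21) = -2.097 W/m²/K.
ΔT = −F/λ = −6.88/(-2.097) = 3.3 °C.

3.3 °C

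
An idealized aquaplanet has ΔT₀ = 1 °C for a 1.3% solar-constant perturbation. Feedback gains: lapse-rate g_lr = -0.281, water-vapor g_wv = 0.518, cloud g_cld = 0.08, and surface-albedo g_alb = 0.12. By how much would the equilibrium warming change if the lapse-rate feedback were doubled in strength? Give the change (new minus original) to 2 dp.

-0.59 °C

Original: g = 0.437, ΔT = 1/(1−0.437) = 1.7762 °C.
With doubled lapse-rate: g' = 0.156, ΔT' = 1/(1−0.156) = 1.1848 °C.
Change = 1.1848 − 1.7762 = -0.59 °C.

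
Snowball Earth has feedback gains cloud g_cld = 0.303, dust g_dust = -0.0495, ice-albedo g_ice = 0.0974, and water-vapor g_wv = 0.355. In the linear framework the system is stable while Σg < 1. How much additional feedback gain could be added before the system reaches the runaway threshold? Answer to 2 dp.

Current total gain = 0.303 − 0.0495 + 0.0974 + 0.355 = 0.7059.
Margin to runaway = 1 − 0.7059 = 0.29.

0.29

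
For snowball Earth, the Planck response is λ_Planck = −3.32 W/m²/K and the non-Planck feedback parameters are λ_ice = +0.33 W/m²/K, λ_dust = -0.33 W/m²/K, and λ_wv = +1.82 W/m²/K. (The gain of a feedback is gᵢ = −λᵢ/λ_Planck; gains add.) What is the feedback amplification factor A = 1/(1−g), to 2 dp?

2.21

Convert to gains: g_ice = 0.33/3.32 = 0.0994; g_dust = -0.33/3.32 = -0.0994; g_wv = 1.82/3.32 = 0.5482.
Total gain g = 0.5482.
A = 1/(1 − 0.5482) = 2.21.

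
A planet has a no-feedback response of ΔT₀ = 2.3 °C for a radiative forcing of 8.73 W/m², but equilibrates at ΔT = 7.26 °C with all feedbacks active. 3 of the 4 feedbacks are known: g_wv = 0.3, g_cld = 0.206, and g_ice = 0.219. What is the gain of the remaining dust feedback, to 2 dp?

Amplification A = ΔT/ΔT₀ = 7.26/2.3 = 3.157.
Total gain g = 1 − 1/A = 1 − 1/3.157 = 0.6832.
Known gains sum to 0.3 + 0.206 + 0.219 = 0.725.
g_dust = 0.6832 − 0.725 = -0.04.

-0.04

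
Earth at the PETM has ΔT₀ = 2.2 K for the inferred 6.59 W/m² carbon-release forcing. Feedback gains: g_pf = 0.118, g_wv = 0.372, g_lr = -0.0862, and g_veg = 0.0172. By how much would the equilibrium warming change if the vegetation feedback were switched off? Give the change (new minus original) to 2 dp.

-0.11 K

Original: g = 0.421, ΔT = 2.2/(1−0.421) = 3.7997 K.
Without vegetation: g' = 0.4038, ΔT' = 2.2/(1−0.4038) = 3.6900 K.
Change = 3.6900 − 3.7997 = -0.11 K.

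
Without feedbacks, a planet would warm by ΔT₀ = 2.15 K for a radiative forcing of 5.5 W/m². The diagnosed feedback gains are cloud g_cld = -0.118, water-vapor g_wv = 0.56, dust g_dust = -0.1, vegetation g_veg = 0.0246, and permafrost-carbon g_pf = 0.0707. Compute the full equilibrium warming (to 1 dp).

3.8 K

Total gain g = -0.118 + 0.56 − 0.1 + 0.0246 + 0.0707 = 0.4373.
Amplification A = 1/(1 − 0.4373) = 1.777.
ΔT = 2.15 × 1.777 = 3.8 K.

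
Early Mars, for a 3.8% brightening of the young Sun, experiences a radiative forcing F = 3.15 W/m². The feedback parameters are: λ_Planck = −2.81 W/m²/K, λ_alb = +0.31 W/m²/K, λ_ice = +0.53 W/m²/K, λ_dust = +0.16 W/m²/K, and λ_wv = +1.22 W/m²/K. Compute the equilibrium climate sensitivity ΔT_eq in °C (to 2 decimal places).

Net feedback parameter λ = (−2.81) + (+0.31) + (+0.53) + (+0.16) + (+1.22) = -0.59 W/m²/K.
ΔT = −F/λ = −3.15/(-0.59) = 5.34 °C.

5.34 °C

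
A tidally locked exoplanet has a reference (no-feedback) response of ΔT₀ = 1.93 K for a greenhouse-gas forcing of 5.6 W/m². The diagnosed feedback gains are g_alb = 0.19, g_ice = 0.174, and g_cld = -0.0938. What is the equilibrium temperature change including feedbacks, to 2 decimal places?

2.64 K

Total gain g = 0.19 + 0.174 − 0.0938 = 0.2702.
Amplification A = 1/(1 − 0.2702) = 1.37.
ΔT = 1.93 × 1.37 = 2.64 K.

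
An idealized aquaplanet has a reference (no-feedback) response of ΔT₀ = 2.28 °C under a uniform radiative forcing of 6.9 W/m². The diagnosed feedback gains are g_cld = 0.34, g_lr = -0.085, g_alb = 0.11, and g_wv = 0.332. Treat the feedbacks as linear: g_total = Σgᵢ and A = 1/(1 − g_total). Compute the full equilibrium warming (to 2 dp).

7.52 °C

Total gain g = 0.34 − 0.085 + 0.11 + 0.332 = 0.697.
Amplification A = 1/(1 − 0.697) = 3.3.
ΔT = 2.28 × 3.3 = 7.52 °C.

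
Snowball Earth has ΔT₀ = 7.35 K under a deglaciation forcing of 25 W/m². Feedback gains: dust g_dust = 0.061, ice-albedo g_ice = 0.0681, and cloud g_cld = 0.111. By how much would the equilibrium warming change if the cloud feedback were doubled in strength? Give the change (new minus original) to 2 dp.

Original: g = 0.2401, ΔT = 7.35/(1−0.2401) = 9.6723 K.
With doubled cloud: g' = 0.3511, ΔT' = 7.35/(1−0.3511) = 11.3269 K.
Change = 11.3269 − 9.6723 = 1.65 K.

1.65 K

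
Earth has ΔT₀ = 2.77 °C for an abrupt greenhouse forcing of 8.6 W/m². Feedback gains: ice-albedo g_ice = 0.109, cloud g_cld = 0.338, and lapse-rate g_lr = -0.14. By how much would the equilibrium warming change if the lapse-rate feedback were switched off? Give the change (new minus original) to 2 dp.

Original: g = 0.307, ΔT = 2.77/(1−0.307) = 3.9971 °C.
Without lapse-rate: g' = 0.447, ΔT' = 2.77/(1−0.447) = 5.0090 °C.
Change = 5.0090 − 3.9971 = 1.01 °C.

1.01 °C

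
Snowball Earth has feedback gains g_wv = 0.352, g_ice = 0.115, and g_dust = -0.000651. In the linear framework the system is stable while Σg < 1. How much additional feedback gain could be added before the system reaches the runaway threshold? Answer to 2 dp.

Current total gain = 0.352 + 0.115 − 0.000651 = 0.466349.
Margin to runaway = 1 − 0.466349 = 0.53.

0.53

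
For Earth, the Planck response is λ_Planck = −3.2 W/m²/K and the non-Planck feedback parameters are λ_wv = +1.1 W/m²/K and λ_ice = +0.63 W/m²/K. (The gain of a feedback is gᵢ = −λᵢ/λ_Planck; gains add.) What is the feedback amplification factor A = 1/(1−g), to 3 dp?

Convert to gains: g_wv = 1.1/3.2 = 0.3438; g_ice = 0.63/3.2 = 0.1969.
Total gain g = 0.5407.
A = 1/(1 − 0.5407) = 2.177.

2.177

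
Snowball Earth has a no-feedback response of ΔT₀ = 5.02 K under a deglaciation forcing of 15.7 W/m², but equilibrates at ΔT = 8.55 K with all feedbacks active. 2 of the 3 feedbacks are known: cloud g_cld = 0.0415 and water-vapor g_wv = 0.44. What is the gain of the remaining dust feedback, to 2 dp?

Amplification A = ΔT/ΔT₀ = 8.55/5.02 = 1.703.
Total gain g = 1 − 1/A = 1 − 1/1.703 = 0.4128.
Known gains sum to 0.0415 + 0.44 = 0.4815.
g_dust = 0.4128 − 0.4815 = -0.07.

-0.07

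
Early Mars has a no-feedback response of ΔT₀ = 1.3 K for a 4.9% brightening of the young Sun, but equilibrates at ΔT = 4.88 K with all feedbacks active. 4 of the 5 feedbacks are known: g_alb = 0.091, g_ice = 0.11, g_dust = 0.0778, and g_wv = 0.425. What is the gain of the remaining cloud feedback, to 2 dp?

0.03

Amplification A = ΔT/ΔT₀ = 4.88/1.3 = 3.754.
Total gain g = 1 − 1/A = 1 − 1/3.754 = 0.7336.
Known gains sum to 0.091 + 0.11 + 0.0778 + 0.425 = 0.7038.
g_cld = 0.7336 − 0.7038 = 0.03.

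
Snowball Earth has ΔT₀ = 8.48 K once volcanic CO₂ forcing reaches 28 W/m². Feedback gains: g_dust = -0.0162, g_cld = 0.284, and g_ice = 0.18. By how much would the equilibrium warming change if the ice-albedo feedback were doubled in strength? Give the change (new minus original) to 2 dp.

7.43 K

Original: g = 0.4478, ΔT = 8.48/(1−0.4478) = 15.3568 K.
With doubled ice-albedo: g' = 0.6278, ΔT' = 8.48/(1−0.6278) = 22.7834 K.
Change = 22.7834 − 15.3568 = 7.43 K.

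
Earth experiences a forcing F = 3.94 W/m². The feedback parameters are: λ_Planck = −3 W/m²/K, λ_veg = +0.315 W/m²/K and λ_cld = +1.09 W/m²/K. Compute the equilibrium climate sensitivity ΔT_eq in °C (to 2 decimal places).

Net feedback parameter λ = (−3) + (+0.315) + (+1.09) = -1.595 W/m²/K.
ΔT = −F/λ = −3.94/(-1.595) = 2.47 °C.

2.47 °C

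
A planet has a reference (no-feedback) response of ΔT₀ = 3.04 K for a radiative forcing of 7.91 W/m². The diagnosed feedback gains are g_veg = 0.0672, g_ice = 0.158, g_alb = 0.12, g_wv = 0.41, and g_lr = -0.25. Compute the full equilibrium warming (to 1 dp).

6.1 K

Total gain g = 0.0672 + 0.158 + 0.12 + 0.41 − 0.25 = 0.5052.
Amplification A = 1/(1 − 0.5052) = 2.021.
ΔT = 3.04 × 2.021 = 6.1 K.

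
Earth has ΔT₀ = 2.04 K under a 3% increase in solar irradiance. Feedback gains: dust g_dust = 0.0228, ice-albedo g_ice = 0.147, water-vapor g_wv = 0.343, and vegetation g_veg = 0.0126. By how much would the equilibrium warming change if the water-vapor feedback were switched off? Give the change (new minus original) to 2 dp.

-1.80 K

Original: g = 0.5254, ΔT = 2.04/(1−0.5254) = 4.2984 K.
Without water-vapor: g' = 0.1824, ΔT' = 2.04/(1−0.1824) = 2.4951 K.
Change = 2.4951 − 4.2984 = -1.80 K.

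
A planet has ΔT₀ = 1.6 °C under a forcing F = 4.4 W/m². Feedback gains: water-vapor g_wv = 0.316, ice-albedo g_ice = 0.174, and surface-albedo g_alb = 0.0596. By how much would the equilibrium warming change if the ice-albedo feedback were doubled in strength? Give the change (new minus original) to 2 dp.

Original: g = 0.5496, ΔT = 1.6/(1−0.5496) = 3.5524 °C.
With doubled ice-albedo: g' = 0.7236, ΔT' = 1.6/(1−0.7236) = 5.7887 °C.
Change = 5.7887 − 3.5524 = 2.24 °C.

2.24 °C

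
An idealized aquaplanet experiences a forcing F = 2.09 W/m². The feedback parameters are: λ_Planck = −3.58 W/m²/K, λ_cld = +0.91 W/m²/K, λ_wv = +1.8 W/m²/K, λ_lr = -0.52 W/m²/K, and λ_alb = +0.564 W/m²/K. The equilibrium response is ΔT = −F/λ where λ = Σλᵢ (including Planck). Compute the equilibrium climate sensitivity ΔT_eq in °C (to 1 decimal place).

Net feedback parameter λ = (−3.58) + (+0.91) + (+1.8) + (-0.52) + (+0.564) = -0.826 W/m²/K.
ΔT = −F/λ = −2.09/(-0.826) = 2.5 °C.

2.5 °C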